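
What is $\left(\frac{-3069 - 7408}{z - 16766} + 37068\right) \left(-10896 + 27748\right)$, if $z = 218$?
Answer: $\frac{2584303664833}{4137} \approx 6.2468 \cdot 10^{8}$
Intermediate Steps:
$\left(\frac{-3069 - 7408}{z - 16766} + 37068\right) \left(-10896 + 27748\right) = \left(\frac{-3069 - 7408}{218 - 16766} + 37068\right) \left(-10896 + 27748\right) = \left(- \frac{10477}{-16548} + 37068\right) 16852 = \left(\left(-10477\right) \left(- \frac{1}{16548}\right) + 37068\right) 16852 = \left(\frac{10477}{16548} + 37068\right) 16852 = \frac{613411741}{16548} \cdot 16852 = \frac{2584303664833}{4137}$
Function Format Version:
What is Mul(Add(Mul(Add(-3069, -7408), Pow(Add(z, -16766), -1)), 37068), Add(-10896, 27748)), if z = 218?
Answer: Rational(2584303664833, 4137) ≈ 6.2468e+8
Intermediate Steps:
Mul(Add(Mul(Add(-3069, -7408), Pow(Add(z, -16766), -1)), 37068), Add(-10896, 27748)) = Mul(Add(Mul(Add(-3069, -7408), Pow(Add(218, -16766), -1)), 37068), Add(-10896, 27748)) = Mul(Add(Mul(-10477, Pow(-16548, -1)), 37068), 16852) = Mul(Add(Mul(-10477, Rational(-1, 16548)), 37068), 16852) = Mul(Add(Rational(10477, 16548), 37068), 16852) = Mul(Rational(613411741, 16548), 16852) = Rational(2584303664833, 4137)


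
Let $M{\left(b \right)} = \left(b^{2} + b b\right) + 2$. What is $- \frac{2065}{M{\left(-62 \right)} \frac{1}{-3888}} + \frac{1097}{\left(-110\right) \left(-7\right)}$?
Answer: $\frac{619055033}{592130} \approx 1045.5$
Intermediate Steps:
$M{\left(b \right)} = 2 + 2 b^{2}$ ($M{\left(b \right)} = \left(b^{2} + b^{2}\right) + 2 = 2 b^{2} + 2 = 2 + 2 b^{2}$)
$- \frac{2065}{M{\left(-62 \right)} \frac{1}{-3888}} + \frac{1097}{\left(-110\right) \left(-7\right)} = - \frac{2065}{\left(2 + 2 \left(-62\right)^{2}\right) \frac{1}{-3888}} + \frac{1097}{\left(-110\right) \left(-7\right)} = - \frac{2065}{\left(2 + 2 \cdot 3844\right) \left(- \frac{1}{3888}\right)} + \frac{1097}{770} = - \frac{2065}{\left(2 + 7688\right) \left(- \frac{1}{3888}\right)} + 1097 \cdot \frac{1}{770} = - \frac{2065}{7690 \left(- \frac{1}{3888}\right)} + \frac{1097}{770} = - \frac{2065}{- \frac{3845}{1944}} + \frac{1097}{770} = \left(-2065\right) \left(- \frac{1944}{3845}\right) + \frac{1097}{770} = \frac{802872}{769} + \frac{1097}{770} = \frac{619055033}{592130}$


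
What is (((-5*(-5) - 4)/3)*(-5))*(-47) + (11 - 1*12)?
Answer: 1644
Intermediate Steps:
(((-5*(-5) - 4)/3)*(-5))*(-47) + (11 - 1*12) = (((25 - 4)*(1/3))*(-5))*(-47) + (11 - 12) = ((21*(1/3))*(-5))*(-47) - 1 = (7*(-5))*(-47) - 1 = -35*(-47) - 1 = 1645 - 1 = 1644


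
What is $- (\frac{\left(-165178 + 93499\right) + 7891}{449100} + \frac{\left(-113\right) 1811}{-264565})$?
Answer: $- \frac{3751454954}{5940807075} \approx -0.63147$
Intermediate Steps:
$- (\frac{\left(-165178 + 93499\right) + 7891}{449100} + \frac{\left(-113\right) 1811}{-264565}) = - (\left(-71679 + 7891\right) \frac{1}{449100} - - \frac{204643}{264565}) = - (\left(-63788\right) \frac{1}{449100} + \frac{204643}{264565}) = - (- \frac{15947}{112275} + \frac{204643}{264565}) = \left(-1\right) \frac{3751454954}{5940807075} = - \frac{3751454954}{5940807075}$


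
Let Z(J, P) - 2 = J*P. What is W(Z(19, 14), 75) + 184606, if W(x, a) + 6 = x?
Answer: 184868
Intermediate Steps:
Z(J, P) = 2 + J*P
W(x, a) = -6 + x
W(Z(19, 14), 75) + 184606 = (-6 + (2 + 19*14)) + 184606 = (-6 + (2 + 266)) + 184606 = (-6 + 268) + 184606 = 262 + 184606 = 184868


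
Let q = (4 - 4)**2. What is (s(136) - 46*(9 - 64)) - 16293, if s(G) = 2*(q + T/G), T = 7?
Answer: -935877/68 ≈ -13763.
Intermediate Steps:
q = 0 (q = 0**2 = 0)
s(G) = 14/G (s(G) = 2*(0 + 7/G) = 2*(7/G) = 14/G)
(s(136) - 46*(9 - 64)) - 16293 = (14/136 - 46*(9 - 64)) - 16293 = (14*(1/136) - 46*(-55)) - 16293 = (7/68 + 2530) - 16293 = 172047/68 - 16293 = -935877/68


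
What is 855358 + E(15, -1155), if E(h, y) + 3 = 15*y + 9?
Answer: 838039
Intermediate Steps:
E(h, y) = 6 + 15*y (E(h, y) = -3 + (15*y + 9) = -3 + (9 + 15*y) = 6 + 15*y)
855358 + E(15, -1155) = 855358 + (6 + 15*(-1155)) = 855358 + (6 - 17325) = 855358 - 17319 = 838039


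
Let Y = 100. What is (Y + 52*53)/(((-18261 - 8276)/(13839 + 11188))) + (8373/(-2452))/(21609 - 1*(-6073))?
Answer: -40769744086251/15136406872 ≈ -2693.5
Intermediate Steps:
(Y + 52*53)/(((-18261 - 8276)/(13839 + 11188))) + (8373/(-2452))/(21609 - 1*(-6073)) = (100 + 52*53)/(((-18261 - 8276)/(13839 + 11188))) + (8373/(-2452))/(21609 - 1*(-6073)) = (100 + 2756)/((-26537/25027)) + (8373*(-1/2452))/(21609 + 6073) = 2856/((-26537*1/25027)) - 8373/2452/27682 = 2856/(-26537/25027) - 8373/2452*1/27682 = 2856*(-25027/26537) - 8373/67876264 = -600648/223 - 8373/67876264 = -40769744086251/15136406872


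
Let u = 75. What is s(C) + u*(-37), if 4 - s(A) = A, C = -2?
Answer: -2769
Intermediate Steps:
s(A) = 4 - A
s(C) + u*(-37) = (4 - 1*(-2)) + 75*(-37) = (4 + 2) - 2775 = 6 - 2775 = -2769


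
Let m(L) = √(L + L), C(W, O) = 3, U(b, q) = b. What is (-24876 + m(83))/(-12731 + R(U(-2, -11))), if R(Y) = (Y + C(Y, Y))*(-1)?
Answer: 2073/1061 - √166/12732 ≈ 1.9528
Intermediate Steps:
R(Y) = -3 - Y (R(Y) = (Y + 3)*(-1) = (3 + Y)*(-1) = -3 - Y)
m(L) = √2*√L (m(L) = √(2*L) = √2*√L)
(-24876 + m(83))/(-12731 + R(U(-2, -11))) = (-24876 + √2*√83)/(-12731 + (-3 - 1*(-2))) = (-24876 + √166)/(-12731 + (-3 + 2)) = (-24876 + √166)/(-12731 - 1) = (-24876 + √166)/(-12732) = (-24876 + √166)*(-1/12732) = 2073/1061 - √166/12732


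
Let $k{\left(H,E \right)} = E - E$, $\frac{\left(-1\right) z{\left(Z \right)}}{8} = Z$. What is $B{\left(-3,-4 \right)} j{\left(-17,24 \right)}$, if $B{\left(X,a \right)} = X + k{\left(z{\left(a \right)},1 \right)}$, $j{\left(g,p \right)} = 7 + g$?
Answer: $30$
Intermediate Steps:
$z{\left(Z \right)} = - 8 Z$
$k{\left(H,E \right)} = 0$
$B{\left(X,a \right)} = X$ ($B{\left(X,a \right)} = X + 0 = X$)
$B{\left(-3,-4 \right)} j{\left(-17,24 \right)} = - 3 \left(7 - 17\right) = \left(-3\right) \left(-10\right) = 30$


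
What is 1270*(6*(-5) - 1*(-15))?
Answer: -19050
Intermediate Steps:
1270*(6*(-5) - 1*(-15)) = 1270*(-30 + 15) = 1270*(-15) = -19050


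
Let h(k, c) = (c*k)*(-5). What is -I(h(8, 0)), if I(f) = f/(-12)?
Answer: 0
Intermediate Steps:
h(k, c) = -5*c*k
I(f) = -f/12 (I(f) = f*(-1/12) = -f/12)
-I(h(8, 0)) = -(-1)*(-5*0*8)/12 = -(-1)*0/12 = -1*0 = 0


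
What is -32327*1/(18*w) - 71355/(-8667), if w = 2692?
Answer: 117681473/15554376 ≈ 7.5658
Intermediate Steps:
-32327*1/(18*w) - 71355/(-8667) = -32327/(2692*18) - 71355/(-8667) = -32327/48456 - 71355*(-1/8667) = -32327*1/48456 + 23785/2889 = -32327/48456 + 23785/2889 = 117681473/15554376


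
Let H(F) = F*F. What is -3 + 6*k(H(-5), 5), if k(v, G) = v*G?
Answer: 747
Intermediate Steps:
H(F) = F²
k(v, G) = G*v
-3 + 6*k(H(-5), 5) = -3 + 6*(5*(-5)²) = -3 + 6*(5*25) = -3 + 6*125 = -3 + 750 = 747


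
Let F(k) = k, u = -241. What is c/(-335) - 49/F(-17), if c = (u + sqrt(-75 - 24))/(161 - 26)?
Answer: 2220122/768825 - I*sqrt(11)/15075 ≈ 2.8877 - 0.00022001*I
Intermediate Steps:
c = -241/135 + I*sqrt(11)/45 (c = (-241 + sqrt(-75 - 24))/(161 - 26) = (-241 + sqrt(-99))/135 = (-241 + 3*I*sqrt(11))*(1/135) = -241/135 + I*sqrt(11)/45 ≈ -1.7852 + 0.073703*I)
c/(-335) - 49/F(-17) = (-241/135 + I*sqrt(11)/45)/(-335) - 49/(-17) = (-241/135 + I*sqrt(11)/45)*(-1/335) - 49*(-1/17) = (241/45225 - I*sqrt(11)/15075) + 49/17 = 2220122/768825 - I*sqrt(11)/15075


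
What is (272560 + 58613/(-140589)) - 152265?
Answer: 16912095142/140589 ≈ 1.2029e+5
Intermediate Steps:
(272560 + 58613/(-140589)) - 152265 = (272560 + 58613*(-1/140589)) - 152265 = (272560 - 58613/140589) - 152265 = 38318879227/140589 - 152265 = 16912095142/140589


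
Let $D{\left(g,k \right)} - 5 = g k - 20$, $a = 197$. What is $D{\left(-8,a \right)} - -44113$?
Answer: $42522$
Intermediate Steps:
$D{\left(g,k \right)} = -15 + g k$ ($D{\left(g,k \right)} = 5 + \left(g k - 20\right) = 5 + \left(-20 + g k\right) = -15 + g k$)
$D{\left(-8,a \right)} - -44113 = \left(-15 - 1576\right) - -44113 = \left(-15 - 1576\right) + 44113 = -1591 + 44113 = 42522$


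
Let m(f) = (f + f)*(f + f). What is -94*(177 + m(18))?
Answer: -138462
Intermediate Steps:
m(f) = 4*f² (m(f) = (2*f)*(2*f) = 4*f²)
-94*(177 + m(18)) = -94*(177 + 4*18²) = -94*(177 + 4*324) = -94*(177 + 1296) = -94*1473 = -138462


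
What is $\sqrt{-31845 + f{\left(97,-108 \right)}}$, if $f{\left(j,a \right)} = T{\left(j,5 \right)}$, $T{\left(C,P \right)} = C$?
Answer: $2 i \sqrt{7937} \approx 178.18 i$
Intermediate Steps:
$f{\left(j,a \right)} = j$
$\sqrt{-31845 + f{\left(97,-108 \right)}} = \sqrt{-31845 + 97} = \sqrt{-31748} = 2 i \sqrt{7937}$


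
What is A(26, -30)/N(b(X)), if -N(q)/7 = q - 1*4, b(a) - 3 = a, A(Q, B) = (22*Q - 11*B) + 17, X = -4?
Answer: 919/35 ≈ 26.257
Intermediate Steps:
A(Q, B) = 17 - 11*B + 22*Q (A(Q, B) = (-11*B + 22*Q) + 17 = 17 - 11*B + 22*Q)
b(a) = 3 + a
N(q) = 28 - 7*q (N(q) = -7*(q - 1*4) = -7*(q - 4) = -7*(-4 + q) = 28 - 7*q)
A(26, -30)/N(b(X)) = (17 - 11*(-30) + 22*26)/(28 - 7*(3 - 4)) = (17 + 330 + 572)/(28 - 7*(-1)) = 919/(28 + 7) = 919/35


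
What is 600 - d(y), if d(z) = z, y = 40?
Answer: 560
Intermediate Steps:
600 - d(y) = 600 - 1*40 = 600 - 40 = 560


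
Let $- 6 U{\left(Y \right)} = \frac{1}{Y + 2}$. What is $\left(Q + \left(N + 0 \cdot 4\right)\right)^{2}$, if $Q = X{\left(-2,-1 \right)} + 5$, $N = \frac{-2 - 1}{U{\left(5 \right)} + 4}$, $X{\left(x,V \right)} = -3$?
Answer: $\frac{43264}{27889} \approx 1.5513$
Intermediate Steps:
$U{\left(Y \right)} = - \frac{1}{6 \left(2 + Y\right)}$ ($U{\left(Y \right)} = - \frac{1}{6 \left(Y + 2\right)} = - \frac{1}{6 \left(2 + Y\right)}$)
$N = - \frac{126}{167}$ ($N = \frac{-2 - 1}{- \frac{1}{12 + 6 \cdot 5} + 4} = - \frac{3}{- \frac{1}{12 + 30} + 4} = - \frac{3}{- \frac{1}{42} + 4} = - \frac{3}{\frac{167}{42}} = \left(-3\right) \frac{42}{167} = - \frac{126}{167} \approx -0.75449$)
$Q = 2$ ($Q = -3 + 5 = 2$)
$\left(Q + \left(N + 0 \cdot 4\right)\right)^{2} = \left(2 + \left(- \frac{126}{167} + 0 \cdot 4\right)\right)^{2} = \left(2 + \left(- \frac{126}{167} + 0\right)\right)^{2} = \left(2 - \frac{126}{167}\right)^{2} = \left(\frac{208}{167}\right)^{2} = \frac{43264}{27889}$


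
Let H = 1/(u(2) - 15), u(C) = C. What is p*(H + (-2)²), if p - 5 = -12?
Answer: -357/13 ≈ -27.462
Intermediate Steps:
p = -7 (p = 5 - 12 = -7)
H = -1/13 (H = 1/(2 - 15) = 1/(-13) = -1/13 ≈ -0.076923)
p*(H + (-2)²) = -7*(-1/13 + (-2)²) = -7*(-1/13 + 4) = -7*51/13 = -357/13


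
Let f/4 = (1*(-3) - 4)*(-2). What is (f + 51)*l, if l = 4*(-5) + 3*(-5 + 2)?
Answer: -3103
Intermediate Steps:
f = 56 (f = 4*((1*(-3) - 4)*(-2)) = 4*((-3 - 4)*(-2)) = 4*(-7*(-2)) = 4*14 = 56)
l = -29 (l = -20 + 3*(-3) = -20 - 9 = -29)
(f + 51)*l = (56 + 51)*(-29) = 107*(-29) = -3103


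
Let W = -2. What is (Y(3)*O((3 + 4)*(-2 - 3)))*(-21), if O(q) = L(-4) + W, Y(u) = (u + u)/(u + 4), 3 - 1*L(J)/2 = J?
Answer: -216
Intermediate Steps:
L(J) = 6 - 2*J
Y(u) = 2*u/(4 + u) (Y(u) = (2*u)/(4 + u) = 2*u/(4 + u))
O(q) = 12 (O(q) = (6 - 2*(-4)) - 2 = (6 + 8) - 2 = 14 - 2 = 12)
(Y(3)*O((3 + 4)*(-2 - 3)))*(-21) = ((2*3/(4 + 3))*12)*(-21) = ((2*3/7)*12)*(-21) = ((2*3*(⅐))*12)*(-21) = ((6/7)*12)*(-21) = (72/7)*(-21) = -216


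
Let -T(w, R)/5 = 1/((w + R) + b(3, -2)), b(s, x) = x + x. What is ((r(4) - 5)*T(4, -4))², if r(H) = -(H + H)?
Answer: 4225/16 ≈ 264.06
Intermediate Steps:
b(s, x) = 2*x
r(H) = -2*H
T(w, R) = -5/(-4 + R + w) (T(w, R) = -5/((w + R) + 2*(-2)) = -5/((R + w) - 4) = -5/(-4 + R + w))
((r(4) - 5)*T(4, -4))² = ((-2*4 - 5)*(-5/(-4 - 4 + 4)))² = ((-8 - 5)*(-5/(-4)))² = (-(-65)*(-1)/4)² = (-13*5/4)² = (-65/4)² = 4225/16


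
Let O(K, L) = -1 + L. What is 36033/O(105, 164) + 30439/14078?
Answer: 512234131/2294714 ≈ 223.22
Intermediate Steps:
36033/O(105, 164) + 30439/14078 = 36033/(-1 + 164) + 30439/14078 = 36033/163 + 30439*(1/14078) = 36033*(1/163) + 30439/14078 = 36033/163 + 30439/14078 = 512234131/2294714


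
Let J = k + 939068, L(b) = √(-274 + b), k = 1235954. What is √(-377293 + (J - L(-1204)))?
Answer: √(1797729 - I*√1478) ≈ 1340.8 - 0.01*I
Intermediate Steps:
J = 2175022 (J = 1235954 + 939068 = 2175022)
√(-377293 + (J - L(-1204))) = √(-377293 + (2175022 - √(-274 - 1204))) = √(-377293 + (2175022 - √(-1478))) = √(-377293 + (2175022 - I*√1478)) = √(1797729 - I*√1478)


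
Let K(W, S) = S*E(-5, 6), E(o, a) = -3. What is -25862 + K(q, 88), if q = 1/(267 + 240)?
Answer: -26126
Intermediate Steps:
q = 1/507 ≈ 0.0019724
K(W, S) = -3*S (K(W, S) = S*(-3) = -3*S)
-25862 + K(q, 88) = -25862 - 3*88 = -25862 - 264 = -26126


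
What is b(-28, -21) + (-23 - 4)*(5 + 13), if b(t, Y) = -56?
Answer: -542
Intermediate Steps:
b(-28, -21) + (-23 - 4)*(5 + 13) = -56 + (-23 - 4)*(5 + 13) = -56 - 27*18 = -56 - 486 = -542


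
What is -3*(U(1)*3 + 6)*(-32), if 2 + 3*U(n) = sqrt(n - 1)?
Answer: 384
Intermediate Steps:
U(n) = -2/3 + sqrt(-1 + n)/3 (U(n) = -2/3 + sqrt(n - 1)/3 = -2/3 + sqrt(-1 + n)/3)
-3*(U(1)*3 + 6)*(-32) = -3*((-2/3 + sqrt(-1 + 1)/3)*3 + 6)*(-32) = -3*((-2/3 + sqrt(0)/3)*3 + 6)*(-32) = -3*((-2/3 + (1/3)*0)*3 + 6)*(-32) = -3*((-2/3 + 0)*3 + 6)*(-32) = -3*(-2/3*3 + 6)*(-32) = -3*(-2 + 6)*(-32) = -3*4*(-32) = -12*(-32) = 384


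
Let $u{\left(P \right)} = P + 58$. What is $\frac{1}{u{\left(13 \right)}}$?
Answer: $\frac{1}{71} \approx 0.014085$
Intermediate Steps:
$u{\left(P \right)} = 58 + P$
$\frac{1}{u{\left(13 \right)}} = \frac{1}{58 + 13} = \frac{1}{71}$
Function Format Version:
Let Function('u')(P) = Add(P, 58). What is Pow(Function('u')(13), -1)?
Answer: Rational(1, 71) ≈ 0.014085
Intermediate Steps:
Function('u')(P) = Add(58, P)
Pow(Function('u')(13), -1) = Pow(Add(58, 13), -1) = Pow(71, -1) = Rational(1, 71)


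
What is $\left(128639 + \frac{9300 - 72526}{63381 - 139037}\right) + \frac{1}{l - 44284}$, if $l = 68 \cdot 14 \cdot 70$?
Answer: $\frac{13598561546351}{105710346} \approx 1.2864 \cdot 10^{5}$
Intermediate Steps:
$l = 66640$ ($l = 952 \cdot 70 = 66640$)
$\left(128639 + \frac{9300 - 72526}{63381 - 139037}\right) + \frac{1}{l - 44284} = \left(128639 + \frac{9300 - 72526}{63381 - 139037}\right) + \frac{1}{66640 - 44284} = \left(128639 - \frac{63226}{-75656}\right) + \frac{1}{22356} = \left(128639 - - \frac{31613}{37828}\right) + \frac{1}{22356} = \left(128639 + \frac{31613}{37828}\right) + \frac{1}{22356} = \frac{4866187705}{37828} + \frac{1}{22356} = \frac{13598561546351}{105710346}$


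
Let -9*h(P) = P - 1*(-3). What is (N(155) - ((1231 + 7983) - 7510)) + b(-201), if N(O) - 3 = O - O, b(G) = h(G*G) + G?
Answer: -19174/3 ≈ -6391.3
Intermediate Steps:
h(P) = -⅓ - P/9 (h(P) = -(P - 1*(-3))/9 = -(P + 3)/9 = -(3 + P)/9 = -⅓ - P/9)
b(G) = -⅓ + G - G²/9 (b(G) = (-⅓ - G*G/9) + G = (-⅓ - G²/9) + G = -⅓ + G - G²/9)
N(O) = 3 (N(O) = 3 + (O - O) = 3 + 0 = 3)
(N(155) - ((1231 + 7983) - 7510)) + b(-201) = (3 - ((1231 + 7983) - 7510)) + (-⅓ - 201 - ⅑*(-201)²) = (3 - (9214 - 7510)) + (-⅓ - 201 - ⅑*40401) = (3 - 1*1704) + (-⅓ - 201 - 4489) = (3 - 1704) - 14071/3 = -1701 - 14071/3 = -19174/3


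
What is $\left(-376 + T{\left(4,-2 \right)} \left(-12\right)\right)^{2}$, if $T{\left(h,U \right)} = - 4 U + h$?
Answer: $270400$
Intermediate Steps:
$T{\left(h,U \right)} = h - 4 U$
$\left(-376 + T{\left(4,-2 \right)} \left(-12\right)\right)^{2} = \left(-376 + \left(4 - -8\right) \left(-12\right)\right)^{2} = \left(-376 + \left(4 + 8\right) \left(-12\right)\right)^{2} = \left(-376 + 12 \left(-12\right)\right)^{2} = \left(-376 - 144\right)^{2} = \left(-520\right)^{2} = 270400$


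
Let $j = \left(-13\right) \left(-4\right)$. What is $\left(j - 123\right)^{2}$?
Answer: $5041$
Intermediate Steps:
$j = 52$
$\left(j - 123\right)^{2} = \left(52 - 123\right)^{2} = \left(-71\right)^{2} = 5041$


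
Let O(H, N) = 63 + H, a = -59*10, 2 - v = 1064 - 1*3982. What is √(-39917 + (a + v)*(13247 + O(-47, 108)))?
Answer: √30862873 ≈ 5555.4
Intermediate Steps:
v = 2920 (v = 2 - (1064 - 1*3982) = 2 - (1064 - 3982) = 2 - 1*(-2918) = 2 + 2918 = 2920)
a = -590
√(-39917 + (a + v)*(13247 + O(-47, 108))) = √(-39917 + (-590 + 2920)*(13247 + (63 - 47))) = √(-39917 + 2330*(13247 + 16)) = √(-39917 + 2330*13263) = √(-39917 + 30902790) = √30862873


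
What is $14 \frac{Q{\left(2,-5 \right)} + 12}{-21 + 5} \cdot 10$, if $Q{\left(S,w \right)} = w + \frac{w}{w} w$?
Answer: $- \frac{35}{2} \approx -17.5$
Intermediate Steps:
$Q{\left(S,w \right)} = 2 w$ ($Q{\left(S,w \right)} = w + 1 w = w + w = 2 w$)
$14 \frac{Q{\left(2,-5 \right)} + 12}{-21 + 5} \cdot 10 = 14 \frac{2 \left(-5\right) + 12}{-21 + 5} \cdot 10 = 14 \frac{-10 + 12}{-16} \cdot 10 = 14 \cdot 2 \left(- \frac{1}{16}\right) 10 = 14 \left(- \frac{1}{8}\right) 10 = \left(- \frac{7}{4}\right) 10 = - \frac{35}{2}$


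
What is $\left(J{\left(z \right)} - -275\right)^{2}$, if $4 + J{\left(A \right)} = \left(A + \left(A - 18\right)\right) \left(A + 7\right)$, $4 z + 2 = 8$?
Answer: $\frac{82369}{4} \approx 20592.0$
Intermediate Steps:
$z = \frac{3}{2}$ ($z = - \frac{1}{2} + \frac{1}{4} \cdot 8 = - \frac{1}{2} + 2 = \frac{3}{2} \approx 1.5$)
$J{\left(A \right)} = -4 + \left(-18 + 2 A\right) \left(7 + A\right)$ ($J{\left(A \right)} = -4 + \left(A + \left(A - 18\right)\right) \left(A + 7\right) = -4 + \left(A + \left(-18 + A\right)\right) \left(7 + A\right) = -4 + \left(-18 + 2 A\right) \left(7 + A\right)$)
$\left(J{\left(z \right)} - -275\right)^{2} = \left(\left(-130 - 6 + 2 \left(\frac{3}{2}\right)^{2}\right) - -275\right)^{2} = \left(\left(-130 - 6 + 2 \cdot \frac{9}{4}\right) + 275\right)^{2} = \left(\left(-130 - 6 + \frac{9}{2}\right) + 275\right)^{2} = \left(- \frac{263}{2} + 275\right)^{2} = \left(\frac{287}{2}\right)^{2} = \frac{82369}{4}$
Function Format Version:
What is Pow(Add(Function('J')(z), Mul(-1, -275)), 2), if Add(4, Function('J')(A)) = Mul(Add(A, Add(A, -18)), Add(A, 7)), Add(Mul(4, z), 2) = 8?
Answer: Rational(82369, 4) ≈ 20592.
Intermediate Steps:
z = Rational(3, 2) (z = Add(Rational(-1, 2), Mul(Rational(1, 4), 8)) = Add(Rational(-1, 2), 2) = Rational(3, 2) ≈ 1.5000)
Function('J')(A) = Add(-4, Mul(Add(-18, Mul(2, A)), Add(7, A))) (Function('J')(A) = Add(-4, Mul(Add(A, Add(A, -18)), Add(A, 7))) = Add(-4, Mul(Add(A, Add(-18, A)), Add(7, A))) = Add(-4, Mul(Add(-18, Mul(2, A)), Add(7, A))))
Pow(Add(Function('J')(z), Mul(-1, -275)), 2) = Pow(Add(Add(-130, Mul(-4, Rational(3, 2)), Mul(2, Pow(Rational(3, 2), 2))), Mul(-1, -275)), 2) = Pow(Add(Add(-130, -6, Mul(2, Rational(9, 4))), 275), 2) = Pow(Add(Add(-130, -6, Rational(9, 2)), 275), 2) = Pow(Add(Rational(-263, 2), 275), 2) = Pow(Rational(287, 2), 2) = Rational(82369, 4)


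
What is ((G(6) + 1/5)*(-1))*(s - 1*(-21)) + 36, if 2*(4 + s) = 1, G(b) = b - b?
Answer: 65/2 ≈ 32.500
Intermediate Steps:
G(b) = 0
s = -7/2 (s = -4 + (1/2)*1 = -4 + 1/2 = -7/2 ≈ -3.5000)
((G(6) + 1/5)*(-1))*(s - 1*(-21)) + 36 = ((0 + 1/5)*(-1))*(-7/2 - 1*(-21)) + 36 = ((0 + 1/5)*(-1))*(-7/2 + 21) + 36 = ((1/5)*(-1))*(35/2) + 36 = -1/5*35/2 + 36 = -7/2 + 36 = 65/2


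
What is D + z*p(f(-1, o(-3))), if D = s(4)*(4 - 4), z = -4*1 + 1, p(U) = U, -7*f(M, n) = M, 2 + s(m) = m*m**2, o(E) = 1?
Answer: -3/7 ≈ -0.42857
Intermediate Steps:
s(m) = -2 + m**3 (s(m) = -2 + m*m**2 = -2 + m**3)
f(M, n) = -M/7
z = -3 (z = -4 + 1 = -3)
D = 0 (D = (-2 + 4**3)*(4 - 4) = (-2 + 64)*0 = 62*0 = 0)
D + z*p(f(-1, o(-3))) = 0 - (-3)*(-1)/7 = 0 - 3*1/7 = 0 - 3/7 = -3/7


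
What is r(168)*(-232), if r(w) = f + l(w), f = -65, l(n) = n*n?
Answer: -6532888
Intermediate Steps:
l(n) = n**2
r(w) = -65 + w**2
r(168)*(-232) = (-65 + 168**2)*(-232) = (-65 + 28224)*(-232) = 28159*(-232) = -6532888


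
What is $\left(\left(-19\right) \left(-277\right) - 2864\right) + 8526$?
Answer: $10925$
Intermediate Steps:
$\left(\left(-19\right) \left(-277\right) - 2864\right) + 8526 = \left(5263 - 2864\right) + 8526 = 2399 + 8526 = 10925$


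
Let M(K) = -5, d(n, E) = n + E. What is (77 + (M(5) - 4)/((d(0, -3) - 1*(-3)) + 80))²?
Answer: 37834801/6400 ≈ 5911.7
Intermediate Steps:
d(n, E) = E + n
(77 + (M(5) - 4)/((d(0, -3) - 1*(-3)) + 80))² = (77 + (-5 - 4)/(((-3 + 0) - 1*(-3)) + 80))² = (77 - 9/((-3 + 3) + 80))² = (77 - 9/(0 + 80))² = (77 - 9/80)² = (6151/80)² = 37834801/6400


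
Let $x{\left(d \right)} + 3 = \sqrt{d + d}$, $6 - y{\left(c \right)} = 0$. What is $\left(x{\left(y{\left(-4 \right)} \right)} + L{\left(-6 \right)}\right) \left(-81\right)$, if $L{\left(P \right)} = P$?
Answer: $729 - 162 \sqrt{3} \approx 448.41$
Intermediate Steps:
$y{\left(c \right)} = 6$ ($y{\left(c \right)} = 6 - 0 = 6 + 0 = 6$)
$x{\left(d \right)} = -3 + \sqrt{2} \sqrt{d}$ ($x{\left(d \right)} = -3 + \sqrt{d + d} = -3 + \sqrt{2 d} = -3 + \sqrt{2} \sqrt{d}$)
$\left(x{\left(y{\left(-4 \right)} \right)} + L{\left(-6 \right)}\right) \left(-81\right) = \left(\left(-3 + \sqrt{2} \sqrt{6}\right) - 6\right) \left(-81\right) = \left(\left(-3 + 2 \sqrt{3}\right) - 6\right) \left(-81\right) = \left(-9 + 2 \sqrt{3}\right) \left(-81\right) = 729 - 162 \sqrt{3}$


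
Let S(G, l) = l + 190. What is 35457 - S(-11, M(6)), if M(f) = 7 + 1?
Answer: 35259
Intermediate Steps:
M(f) = 8
S(G, l) = 190 + l
35457 - S(-11, M(6)) = 35457 - (190 + 8) = 35457 - 1*198 = 35457 - 198 = 35259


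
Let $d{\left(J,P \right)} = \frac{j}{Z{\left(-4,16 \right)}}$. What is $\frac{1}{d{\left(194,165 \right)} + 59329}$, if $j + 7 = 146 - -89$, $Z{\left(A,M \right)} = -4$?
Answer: $\frac{1}{59272} \approx 1.6871 \cdot 10^{-5}$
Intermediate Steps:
$j = 228$ ($j = -7 + \left(146 - -89\right) = -7 + \left(146 + 89\right) = -7 + 235 = 228$)
$d{\left(J,P \right)} = -57$ ($d{\left(J,P \right)} = \frac{228}{-4} = 228 \left(- \frac{1}{4}\right) = -57$)
$\frac{1}{d{\left(194,165 \right)} + 59329} = \frac{1}{-57 + 59329} = \frac{1}{59272}$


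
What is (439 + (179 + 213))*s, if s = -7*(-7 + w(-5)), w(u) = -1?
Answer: 46536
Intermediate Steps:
s = 56 (s = -7*(-7 - 1) = -7*(-8) = 56)
(439 + (179 + 213))*s = (439 + (179 + 213))*56 = (439 + 392)*56 = 831*56 = 46536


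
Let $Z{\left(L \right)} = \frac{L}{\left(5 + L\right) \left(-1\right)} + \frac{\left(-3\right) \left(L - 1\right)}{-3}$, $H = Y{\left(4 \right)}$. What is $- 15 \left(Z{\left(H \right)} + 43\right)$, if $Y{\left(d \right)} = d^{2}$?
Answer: $- \frac{6010}{7} \approx -858.57$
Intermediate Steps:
$H = 16$ ($H = 4^{2} = 16$)
$Z{\left(L \right)} = -1 + L + \frac{L}{-5 - L}$ ($Z{\left(L \right)} = \frac{L}{-5 - L} + - 3 \left(-1 + L\right) \left(- \frac{1}{3}\right) = \frac{L}{-5 - L} + \left(3 - 3 L\right) \left(- \frac{1}{3}\right) = \frac{L}{-5 - L} + \left(-1 + L\right) = -1 + L + \frac{L}{-5 - L}$)
$- 15 \left(Z{\left(H \right)} + 43\right) = - 15 \left(\frac{-5 + 16^{2} + 3 \cdot 16}{5 + 16} + 43\right) = - 15 \left(\frac{-5 + 256 + 48}{21} + 43\right) = - 15 \left(\frac{1}{21} \cdot 299 + 43\right) = - 15 \left(\frac{299}{21} + 43\right) = \left(-15\right) \frac{1202}{21} = - \frac{6010}{7}$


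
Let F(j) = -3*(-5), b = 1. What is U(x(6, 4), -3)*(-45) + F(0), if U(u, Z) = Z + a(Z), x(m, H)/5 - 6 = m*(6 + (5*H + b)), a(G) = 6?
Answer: -120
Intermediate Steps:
F(j) = 15
x(m, H) = 30 + 5*m*(7 + 5*H) (x(m, H) = 30 + 5*(m*(6 + (5*H + 1))) = 30 + 5*(m*(6 + (1 + 5*H))) = 30 + 5*(m*(7 + 5*H)) = 30 + 5*m*(7 + 5*H))
U(u, Z) = 6 + Z (U(u, Z) = Z + 6 = 6 + Z)
U(x(6, 4), -3)*(-45) + F(0) = (6 - 3)*(-45) + 15 = 3*(-45) + 15 = -135 + 15 = -120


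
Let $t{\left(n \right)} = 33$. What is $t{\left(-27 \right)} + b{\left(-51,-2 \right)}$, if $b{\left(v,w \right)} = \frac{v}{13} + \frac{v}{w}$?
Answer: $\frac{1419}{26} \approx 54.577$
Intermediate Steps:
$b{\left(v,w \right)} = \frac{v}{13} + \frac{v}{w}$ ($b{\left(v,w \right)} = v \frac{1}{13} + \frac{v}{w} = \frac{v}{13} + \frac{v}{w}$)
$t{\left(-27 \right)} + b{\left(-51,-2 \right)} = 33 + \left(\frac{1}{13} \left(-51\right) - \frac{51}{-2}\right) = 33 - - \frac{561}{26} = 33 + \left(- \frac{51}{13} + \frac{51}{2}\right) = 33 + \frac{561}{26} = \frac{1419}{26}$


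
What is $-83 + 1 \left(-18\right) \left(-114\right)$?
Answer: $1969$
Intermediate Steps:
$-83 + 1 \left(-18\right) \left(-114\right) = -83 - -2052 = -83 + 2052 = 1969$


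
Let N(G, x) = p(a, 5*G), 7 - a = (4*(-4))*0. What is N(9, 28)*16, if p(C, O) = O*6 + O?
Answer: 5040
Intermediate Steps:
a = 7 (a = 7 - 4*(-4)*0 = 7 - (-16)*0 = 7 - 1*0 = 7 + 0 = 7)
p(C, O) = 7*O (p(C, O) = 6*O + O = 7*O)
N(G, x) = 35*G (N(G, x) = 7*(5*G) = 35*G)
N(9, 28)*16 = (35*9)*16 = 315*16 = 5040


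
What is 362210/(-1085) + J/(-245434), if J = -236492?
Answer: -1266315076/3804227 ≈ -332.87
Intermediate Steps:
362210/(-1085) + J/(-245434) = 362210/(-1085) - 236492/(-245434) = 362210*(-1/1085) - 236492*(-1/245434) = -72442/217 + 118246/122717 = -1266315076/3804227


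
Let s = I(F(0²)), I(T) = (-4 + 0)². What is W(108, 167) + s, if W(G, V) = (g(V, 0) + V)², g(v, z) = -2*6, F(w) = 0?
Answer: 24041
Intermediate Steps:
I(T) = 16 (I(T) = (-4)² = 16)
g(v, z) = -12
s = 16
W(G, V) = (-12 + V)²
W(108, 167) + s = (-12 + 167)² + 16 = 155² + 16 = 24025 + 16 = 24041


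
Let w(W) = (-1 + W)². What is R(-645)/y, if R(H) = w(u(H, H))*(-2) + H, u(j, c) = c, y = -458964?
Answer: 835277/458964 ≈ 1.8199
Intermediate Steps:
R(H) = H - 2*(-1 + H)² (R(H) = (-1 + H)²*(-2) + H = -2*(-1 + H)² + H = H - 2*(-1 + H)²)
R(-645)/y = (-645 - 2*(-1 - 645)²)/(-458964) = (-645 - 2*(-646)²)*(-1/458964) = (-645 - 2*417316)*(-1/458964) = (-645 - 834632)*(-1/458964) = -835277*(-1/458964) = 835277/458964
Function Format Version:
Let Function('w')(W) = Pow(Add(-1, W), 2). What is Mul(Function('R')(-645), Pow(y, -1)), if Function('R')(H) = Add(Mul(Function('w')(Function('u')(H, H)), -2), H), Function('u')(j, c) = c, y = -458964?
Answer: Rational(835277, 458964) ≈ 1.8199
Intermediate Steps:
Function('R')(H) = Add(H, Mul(-2, Pow(Add(-1, H), 2))) (Function('R')(H) = Add(Mul(Pow(Add(-1, H), 2), -2), H) = Add(Mul(-2, Pow(Add(-1, H), 2)), H) = Add(H, Mul(-2, Pow(Add(-1, H), 2))))
Mul(Function('R')(-645), Pow(y, -1)) = Mul(Add(-645, Mul(-2, Pow(Add(-1, -645), 2))), Pow(-458964, -1)) = Mul(Add(-645, Mul(-2, Pow(-646, 2))), Rational(-1, 458964)) = Mul(Add(-645, Mul(-2, 417316)), Rational(-1, 458964)) = Mul(Add(-645, -834632), Rational(-1, 458964)) = Mul(-835277, Rational(-1, 458964)) = Rational(835277, 458964)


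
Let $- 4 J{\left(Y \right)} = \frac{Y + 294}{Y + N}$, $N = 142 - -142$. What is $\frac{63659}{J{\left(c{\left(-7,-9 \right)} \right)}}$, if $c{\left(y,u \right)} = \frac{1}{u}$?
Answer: $- \frac{130118996}{529} \approx -2.4597 \cdot 10^{5}$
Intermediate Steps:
$N = 284$ ($N = 142 + 142 = 284$)
$J{\left(Y \right)} = - \frac{294 + Y}{4 \left(284 + Y\right)}$ ($J{\left(Y \right)} = - \frac{\left(Y + 294\right) \frac{1}{Y + 284}}{4} = - \frac{\left(294 + Y\right) \frac{1}{284 + Y}}{4} = - \frac{\frac{1}{284 + Y} \left(294 + Y\right)}{4} = - \frac{294 + Y}{4 \left(284 + Y\right)}$)
$\frac{63659}{J{\left(c{\left(-7,-9 \right)} \right)}} = \frac{63659}{\frac{1}{4} \frac{1}{284 + \frac{1}{-9}} \left(-294 - \frac{1}{-9}\right)} = \frac{63659}{\frac{1}{4} \frac{1}{284 - \frac{1}{9}} \left(-294 - - \frac{1}{9}\right)} = \frac{63659}{\frac{1}{4} \frac{1}{\frac{2555}{9}} \left(-294 + \frac{1}{9}\right)} = \frac{63659}{\frac{1}{4} \cdot \frac{9}{2555} \left(- \frac{2645}{9}\right)} = \frac{63659}{- \frac{529}{2044}} = 63659 \left(- \frac{2044}{529}\right) = - \frac{130118996}{529}$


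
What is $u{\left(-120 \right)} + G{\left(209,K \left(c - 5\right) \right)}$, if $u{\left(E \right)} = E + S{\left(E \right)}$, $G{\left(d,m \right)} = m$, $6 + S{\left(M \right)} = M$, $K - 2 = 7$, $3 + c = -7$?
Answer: $-381$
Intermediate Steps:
$c = -10$ ($c = -3 - 7 = -10$)
$K = 9$ ($K = 2 + 7 = 9$)
$S{\left(M \right)} = -6 + M$
$u{\left(E \right)} = -6 + 2 E$ ($u{\left(E \right)} = E + \left(-6 + E\right) = -6 + 2 E$)
$u{\left(-120 \right)} + G{\left(209,K \left(c - 5\right) \right)} = \left(-6 + 2 \left(-120\right)\right) + 9 \left(-10 - 5\right) = \left(-6 - 240\right) + 9 \left(-15\right) = -246 - 135 = -381$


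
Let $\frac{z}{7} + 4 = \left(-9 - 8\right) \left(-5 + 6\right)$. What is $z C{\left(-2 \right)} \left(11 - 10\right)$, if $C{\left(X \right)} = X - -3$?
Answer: $-147$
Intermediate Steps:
$C{\left(X \right)} = 3 + X$ ($C{\left(X \right)} = X + 3 = 3 + X$)
$z = -147$ ($z = -28 + 7 \left(-9 - 8\right) \left(-5 + 6\right) = -28 + 7 \left(\left(-17\right) 1\right) = -28 + 7 \left(-17\right) = -28 - 119 = -147$)
$z C{\left(-2 \right)} \left(11 - 10\right) = - 147 \left(3 - 2\right) \left(11 - 10\right) = - 147 \cdot 1 \cdot 1 = \left(-147\right) 1 = -147$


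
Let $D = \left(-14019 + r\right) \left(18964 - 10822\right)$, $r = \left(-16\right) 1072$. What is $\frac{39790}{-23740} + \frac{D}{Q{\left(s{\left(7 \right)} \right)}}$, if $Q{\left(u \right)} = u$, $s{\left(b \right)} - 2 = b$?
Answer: $- \frac{200835887093}{7122} \approx -2.8199 \cdot 10^{7}$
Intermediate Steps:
$r = -17152$
$s{\left(b \right)} = 2 + b$
$D = -253794282$ ($D = \left(-14019 - 17152\right) \left(18964 - 10822\right) = \left(-31171\right) 8142 = -253794282$)
$\frac{39790}{-23740} + \frac{D}{Q{\left(s{\left(7 \right)} \right)}} = \frac{39790}{-23740} - \frac{253794282}{2 + 7} = 39790 \left(- \frac{1}{23740}\right) - \frac{253794282}{9} = - \frac{3979}{2374} - \frac{84598094}{3} = - \frac{200835887093}{7122}$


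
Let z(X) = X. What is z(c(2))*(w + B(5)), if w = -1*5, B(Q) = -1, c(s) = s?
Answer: -12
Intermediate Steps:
w = -5
z(c(2))*(w + B(5)) = 2*(-5 - 1) = 2*(-6) = -12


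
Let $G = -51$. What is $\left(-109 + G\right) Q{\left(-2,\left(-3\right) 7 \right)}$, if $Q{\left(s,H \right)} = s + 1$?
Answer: $160$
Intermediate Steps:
$Q{\left(s,H \right)} = 1 + s$
$\left(-109 + G\right) Q{\left(-2,\left(-3\right) 7 \right)} = \left(-109 - 51\right) \left(1 - 2\right) = \left(-160\right) \left(-1\right) = 160$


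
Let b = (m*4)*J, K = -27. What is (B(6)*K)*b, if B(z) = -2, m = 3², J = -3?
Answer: -5832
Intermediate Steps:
m = 9
b = -108 (b = (9*4)*(-3) = 36*(-3) = -108)
(B(6)*K)*b = -2*(-27)*(-108) = 54*(-108) = -5832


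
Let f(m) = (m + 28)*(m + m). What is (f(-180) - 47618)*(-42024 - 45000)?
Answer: -618044448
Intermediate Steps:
f(m) = 2*m*(28 + m) (f(m) = (28 + m)*(2*m) = 2*m*(28 + m))
(f(-180) - 47618)*(-42024 - 45000) = (2*(-180)*(28 - 180) - 47618)*(-42024 - 45000) = (2*(-180)*(-152) - 47618)*(-87024) = (54720 - 47618)*(-87024) = 7102*(-87024) = -618044448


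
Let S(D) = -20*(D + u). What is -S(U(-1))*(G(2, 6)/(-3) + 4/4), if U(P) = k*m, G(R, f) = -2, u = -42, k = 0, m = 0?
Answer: -1400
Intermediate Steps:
U(P) = 0 (U(P) = 0*0 = 0)
S(D) = 840 - 20*D (S(D) = -20*(D - 42) = -20*(-42 + D) = 840 - 20*D)
-S(U(-1))*(G(2, 6)/(-3) + 4/4) = -(840 - 20*0)*(-2/(-3) + 4/4) = -(840 + 0)*(-2*(-1/3) + 4*(1/4)) = -840*(2/3 + 1) = -840*5/3 = -1*1400 = -1400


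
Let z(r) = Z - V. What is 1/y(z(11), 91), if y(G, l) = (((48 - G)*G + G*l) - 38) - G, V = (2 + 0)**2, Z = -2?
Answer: -1/902 ≈ -0.0011086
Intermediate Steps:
V = 4 (V = 2**2 = 4)
z(r) = -6 (z(r) = -2 - 1*4 = -2 - 4 = -6)
y(G, l) = -38 - G + G*l + G*(48 - G) (y(G, l) = ((G*(48 - G) + G*l) - 38) - G = ((G*l + G*(48 - G)) - 38) - G = (-38 + G*l + G*(48 - G)) - G = -38 - G + G*l + G*(48 - G))
1/y(z(11), 91) = 1/(-38 - 1*(-6)**2 + 47*(-6) - 6*91) = 1/(-38 - 1*36 - 282 - 546) = 1/(-38 - 36 - 282 - 546) = 1/(-902) = -1/902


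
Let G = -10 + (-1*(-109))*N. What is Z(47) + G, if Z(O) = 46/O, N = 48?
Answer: 245480/47 ≈ 5223.0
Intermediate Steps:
G = 5222 (G = -10 - 1*(-109)*48 = -10 + 109*48 = -10 + 5232 = 5222)
Z(47) + G = 46/47 + 5222 = 245480/47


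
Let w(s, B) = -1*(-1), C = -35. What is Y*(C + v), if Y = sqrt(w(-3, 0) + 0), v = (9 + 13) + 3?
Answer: -10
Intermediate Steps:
w(s, B) = 1
v = 25 (v = 22 + 3 = 25)
Y = 1 (Y = sqrt(1 + 0) = sqrt(1) = 1)
Y*(C + v) = 1*(-35 + 25) = 1*(-10) = -10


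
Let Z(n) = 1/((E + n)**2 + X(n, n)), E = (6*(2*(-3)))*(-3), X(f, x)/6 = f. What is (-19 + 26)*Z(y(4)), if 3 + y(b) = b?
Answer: 7/11887 ≈ 0.00058888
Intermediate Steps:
X(f, x) = 6*f
y(b) = -3 + b
E = 108 (E = (6*(-6))*(-3) = -36*(-3) = 108)
Z(n) = 1/((108 + n)**2 + 6*n)
(-19 + 26)*Z(y(4)) = (-19 + 26)/((108 + (-3 + 4))**2 + 6*(-3 + 4)) = 7/((108 + 1)**2 + 6*1) = 7/(109**2 + 6) = 7/(11881 + 6) = 7/11887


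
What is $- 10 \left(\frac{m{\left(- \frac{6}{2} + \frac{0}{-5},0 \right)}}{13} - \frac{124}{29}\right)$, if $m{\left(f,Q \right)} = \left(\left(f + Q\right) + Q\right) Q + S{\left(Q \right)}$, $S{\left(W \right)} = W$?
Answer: $\frac{1240}{29} \approx 42.759$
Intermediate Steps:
$m{\left(f,Q \right)} = Q + Q \left(f + 2 Q\right)$ ($m{\left(f,Q \right)} = \left(\left(f + Q\right) + Q\right) Q + Q = \left(\left(Q + f\right) + Q\right) Q + Q = \left(f + 2 Q\right) Q + Q = Q \left(f + 2 Q\right) + Q = Q + Q \left(f + 2 Q\right)$)
$- 10 \left(\frac{m{\left(- \frac{6}{2} + \frac{0}{-5},0 \right)}}{13} - \frac{124}{29}\right) = - 10 \left(\frac{0 \left(1 + \left(- \frac{6}{2} + \frac{0}{-5}\right) + 2 \cdot 0\right)}{13} - \frac{124}{29}\right) = - 10 \left(0 \left(1 + \left(\left(-6\right) \frac{1}{2} + 0 \left(- \frac{1}{5}\right)\right) + 0\right) \frac{1}{13} - \frac{124}{29}\right) = - 10 \left(0 \left(1 + \left(-3 + 0\right) + 0\right) \frac{1}{13} - \frac{124}{29}\right) = - 10 \left(0 \left(1 - 3 + 0\right) \frac{1}{13} - \frac{124}{29}\right) = - 10 \left(0 \left(-2\right) \frac{1}{13} - \frac{124}{29}\right) = - 10 \left(0 \cdot \frac{1}{13} - \frac{124}{29}\right) = - 10 \left(0 - \frac{124}{29}\right) = \left(-10\right) \left(- \frac{124}{29}\right) = \frac{1240}{29}$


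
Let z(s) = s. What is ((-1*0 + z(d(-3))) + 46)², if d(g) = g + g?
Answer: 1600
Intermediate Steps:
d(g) = 2*g
((-1*0 + z(d(-3))) + 46)² = ((-1*0 + 2*(-3)) + 46)² = ((0 - 6) + 46)² = (-6 + 46)² = 40² = 1600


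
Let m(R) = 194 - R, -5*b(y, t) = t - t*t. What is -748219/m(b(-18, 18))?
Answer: -3741095/664 ≈ -5634.2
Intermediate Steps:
b(y, t) = -t/5 + t**2/5 (b(y, t) = -(t - t*t)/5 = -(t - t**2)/5 = -t/5 + t**2/5)
-748219/m(b(-18, 18)) = -748219/(194 - 18*(-1 + 18)/5) = -748219/(194 - 18*17/5) = -748219/(194 - 1*306/5) = -748219/(194 - 306/5) = -748219/664/5 = -748219*5/664 = -3741095/664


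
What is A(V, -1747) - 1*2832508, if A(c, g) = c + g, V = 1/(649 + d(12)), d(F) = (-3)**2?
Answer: -1864939789/658 ≈ -2.8343e+6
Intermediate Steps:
d(F) = 9
V = 1/658 (V = 1/(649 + 9) = 1/658 ≈ 0.0015198)
A(V, -1747) - 1*2832508 = (1/658 - 1747) - 1*2832508 = -1149525/658 - 2832508 = -1864939789/658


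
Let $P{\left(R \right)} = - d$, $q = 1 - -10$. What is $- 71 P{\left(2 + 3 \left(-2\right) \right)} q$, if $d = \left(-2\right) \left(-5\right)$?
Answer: $7810$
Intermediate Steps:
$d = 10$
$q = 11$ ($q = 1 + 10 = 11$)
$P{\left(R \right)} = -10$ ($P{\left(R \right)} = \left(-1\right) 10 = -10$)
$- 71 P{\left(2 + 3 \left(-2\right) \right)} q = \left(-71\right) \left(-10\right) 11 = 710 \cdot 11 = 7810$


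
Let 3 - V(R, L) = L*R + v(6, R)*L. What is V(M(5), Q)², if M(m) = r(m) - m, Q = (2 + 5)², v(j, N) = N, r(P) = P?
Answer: 9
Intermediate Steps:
Q = 49 (Q = 7² = 49)
M(m) = 0 (M(m) = m - m = 0)
V(R, L) = 3 - 2*L*R (V(R, L) = 3 - (L*R + R*L) = 3 - (L*R + L*R) = 3 - 2*L*R)
V(M(5), Q)² = (3 - 2*49*0)² = (3 + 0)² = 3² = 9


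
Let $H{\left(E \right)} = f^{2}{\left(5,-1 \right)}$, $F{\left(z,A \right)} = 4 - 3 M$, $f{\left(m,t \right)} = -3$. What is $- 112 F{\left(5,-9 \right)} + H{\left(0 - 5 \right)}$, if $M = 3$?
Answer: $569$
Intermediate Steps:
$F{\left(z,A \right)} = -5$ ($F{\left(z,A \right)} = 4 - 9 = -5$)
$H{\left(E \right)} = 9$ ($H{\left(E \right)} = \left(-3\right)^{2} = 9$)
$- 112 F{\left(5,-9 \right)} + H{\left(0 - 5 \right)} = \left(-112\right) \left(-5\right) + 9 = 560 + 9 = 569$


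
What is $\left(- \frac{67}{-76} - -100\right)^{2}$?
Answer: $\frac{58782889}{5776} \approx 10177.0$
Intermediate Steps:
$\left(- \frac{67}{-76} - -100\right)^{2} = \left(\left(-67\right) \left(- \frac{1}{76}\right) + 100\right)^{2} = \left(\frac{67}{76} + 100\right)^{2} = \left(\frac{7667}{76}\right)^{2} = \frac{58782889}{5776}$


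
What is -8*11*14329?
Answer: -1260952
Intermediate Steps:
-8*11*14329 = -88*14329 = -1260952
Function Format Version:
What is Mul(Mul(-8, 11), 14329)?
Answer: -1260952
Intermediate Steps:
Mul(Mul(-8, 11), 14329) = Mul(-88, 14329) = -1260952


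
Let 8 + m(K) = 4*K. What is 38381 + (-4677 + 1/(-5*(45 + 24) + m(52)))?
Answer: 4887079/145 ≈ 33704.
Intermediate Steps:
m(K) = -8 + 4*K
38381 + (-4677 + 1/(-5*(45 + 24) + m(52))) = 38381 + (-4677 + 1/(-5*(45 + 24) + (-8 + 4*52))) = 38381 + (-4677 + 1/(-5*69 + (-8 + 208))) = 38381 + (-4677 + 1/(-345 + 200)) = 38381 + (-4677 + 1/(-145)) = 38381 + (-4677 - 1/145) = 38381 - 678166/145 = 4887079/145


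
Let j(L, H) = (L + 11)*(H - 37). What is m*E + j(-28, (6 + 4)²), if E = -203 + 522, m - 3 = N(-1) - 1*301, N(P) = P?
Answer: -96452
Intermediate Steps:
m = -299 (m = 3 + (-1 - 1*301) = 3 + (-1 - 301) = 3 - 302 = -299)
E = 319
j(L, H) = (-37 + H)*(11 + L) (j(L, H) = (11 + L)*(-37 + H) = (-37 + H)*(11 + L))
m*E + j(-28, (6 + 4)²) = -299*319 + (-407 - 37*(-28) + 11*(6 + 4)² + (6 + 4)²*(-28)) = -95381 + (-407 + 1036 + 11*10² + 10²*(-28)) = -95381 + (-407 + 1036 + 11*100 + 100*(-28)) = -95381 + (-407 + 1036 + 1100 - 2800) = -95381 - 1071 = -96452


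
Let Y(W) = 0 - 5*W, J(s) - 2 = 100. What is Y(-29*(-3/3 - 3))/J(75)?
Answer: -290/51 ≈ -5.6863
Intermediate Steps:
J(s) = 102 (J(s) = 2 + 100 = 102)
Y(W) = -5*W
Y(-29*(-3/3 - 3))/J(75) = -(-145)*(-3/3 - 3)/102 = -(-145)*(-3*⅓ - 3)*(1/102) = -(-145)*(-1 - 3)*(1/102) = -(-145)*(-4)*(1/102) = -5*116*(1/102) = -580*1/102 = -290/51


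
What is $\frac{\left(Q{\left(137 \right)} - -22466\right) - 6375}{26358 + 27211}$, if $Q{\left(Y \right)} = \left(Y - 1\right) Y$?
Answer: $\frac{34723}{53569} \approx 0.64819$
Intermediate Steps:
$Q{\left(Y \right)} = Y \left(-1 + Y\right)$ ($Q{\left(Y \right)} = \left(-1 + Y\right) Y = Y \left(-1 + Y\right)$)
$\frac{\left(Q{\left(137 \right)} - -22466\right) - 6375}{26358 + 27211} = \frac{\left(137 \left(-1 + 137\right) - -22466\right) - 6375}{26358 + 27211} = \frac{\left(137 \cdot 136 + 22466\right) - 6375}{53569} = \left(\left(18632 + 22466\right) - 6375\right) \frac{1}{53569} = \left(41098 - 6375\right) \frac{1}{53569} = 34723 \cdot \frac{1}{53569} = \frac{34723}{53569}$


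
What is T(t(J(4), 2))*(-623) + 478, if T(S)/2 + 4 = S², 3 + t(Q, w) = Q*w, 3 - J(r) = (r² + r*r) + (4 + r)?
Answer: -7382072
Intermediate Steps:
J(r) = -1 - r - 2*r² (J(r) = 3 - ((r² + r*r) + (4 + r)) = 3 - ((r² + r²) + (4 + r)) = 3 - (2*r² + (4 + r)) = 3 - (4 + r + 2*r²) = 3 + (-4 - r - 2*r²) = -1 - r - 2*r²)
t(Q, w) = -3 + Q*w
T(S) = -8 + 2*S²
T(t(J(4), 2))*(-623) + 478 = (-8 + 2*(-3 + (-1 - 1*4 - 2*4²)*2)²)*(-623) + 478 = (-8 + 2*(-3 + (-1 - 4 - 2*16)*2)²)*(-623) + 478 = (-8 + 2*(-3 + (-1 - 4 - 32)*2)²)*(-623) + 478 = (-8 + 2*(-3 - 37*2)²)*(-623) + 478 = (-8 + 2*(-3 - 74)²)*(-623) + 478 = (-8 + 2*(-77)²)*(-623) + 478 = (-8 + 2*5929)*(-623) + 478 = (-8 + 11858)*(-623) + 478 = 11850*(-623) + 478 = -7382550 + 478 = -7382072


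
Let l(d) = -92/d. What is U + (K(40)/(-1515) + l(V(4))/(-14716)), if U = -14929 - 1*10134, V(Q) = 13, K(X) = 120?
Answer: -121067878494/4830527 ≈ -25063.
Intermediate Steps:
U = -25063 (U = -14929 - 10134 = -25063)
U + (K(40)/(-1515) + l(V(4))/(-14716)) = -25063 + (120/(-1515) - 92/13/(-14716)) = -25063 + (120*(-1/1515) - 92*1/13*(-1/14716)) = -25063 + (-8/101 - 92/13*(-1/14716)) = -25063 + (-8/101 + 23/47827) = -25063 - 380293/4830527 = -121067878494/4830527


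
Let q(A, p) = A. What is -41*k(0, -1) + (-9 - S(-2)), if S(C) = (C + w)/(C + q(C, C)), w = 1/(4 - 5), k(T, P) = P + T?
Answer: 125/4 ≈ 31.250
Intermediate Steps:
w = -1 (w = 1/(-1) = -1)
S(C) = (-1 + C)/(2*C) (S(C) = (C - 1)/(C + C) = (-1 + C)/((2*C)) = (-1 + C)*(1/(2*C)) = (-1 + C)/(2*C))
-41*k(0, -1) + (-9 - S(-2)) = -41*(-1 + 0) + (-9 - (-1 - 2)/(2*(-2))) = -41*(-1) + (-9 - (-1)*(-3)/(2*2)) = 41 + (-9 - 1*¾) = 41 + (-9 - ¾) = 41 - 39/4 = 125/4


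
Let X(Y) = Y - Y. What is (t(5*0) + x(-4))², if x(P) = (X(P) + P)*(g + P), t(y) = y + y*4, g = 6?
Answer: 64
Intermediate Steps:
X(Y) = 0
t(y) = 5*y (t(y) = y + 4*y = 5*y)
x(P) = P*(6 + P) (x(P) = (0 + P)*(6 + P) = P*(6 + P))
(t(5*0) + x(-4))² = (5*(5*0) - 4*(6 - 4))² = (5*0 - 4*2)² = (0 - 8)² = (-8)² = 64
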